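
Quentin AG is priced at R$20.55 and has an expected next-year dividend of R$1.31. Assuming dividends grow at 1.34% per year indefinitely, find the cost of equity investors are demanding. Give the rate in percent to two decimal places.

Rearranging the constant-growth DDM: r = D₁/P₀ + g.
r = 1.3100 / 20.55 + 0.0134 = 0.06375 + 0.0134 = 0.07715

7.71%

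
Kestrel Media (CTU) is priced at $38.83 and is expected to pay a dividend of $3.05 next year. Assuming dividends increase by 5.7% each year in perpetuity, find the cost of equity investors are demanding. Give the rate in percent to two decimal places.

Rearranging the constant-growth DDM: r = D₁/P₀ + g.
r = 3.0500 / 38.83 + 0.057 = 0.07855 + 0.057 = 0.13555

13.55%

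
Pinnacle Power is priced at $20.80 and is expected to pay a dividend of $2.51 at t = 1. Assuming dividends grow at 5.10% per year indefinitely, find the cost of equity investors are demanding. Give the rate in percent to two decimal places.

17.17%

Rearranging the constant-growth DDM: r = D₁/P₀ + g.
r = 2.5100 / 20.80 + 0.051 = 0.12067 + 0.051 = 0.17167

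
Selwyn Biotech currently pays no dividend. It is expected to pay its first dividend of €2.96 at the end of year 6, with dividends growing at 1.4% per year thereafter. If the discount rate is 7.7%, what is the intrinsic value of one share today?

Deferred-dividend DDM. At t=5 the remaining stream is a growing perpetuity with first payment D_6 = 2.96.
V_5 = D_6/(r−g) = 2.96/(0.077−0.014) = 46.9841
P₀ = V_5/(1+r)^5 = 46.9841/(1+0.077)^5 = 32.4245

€32.42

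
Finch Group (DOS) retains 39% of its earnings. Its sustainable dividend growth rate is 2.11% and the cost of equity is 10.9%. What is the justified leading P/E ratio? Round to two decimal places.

6.94

Payout ratio b = 1 − 0.39 = 0.61.
Justified leading P/E = b/(r−g) = 0.61/(0.109−0.0211) = 6.9397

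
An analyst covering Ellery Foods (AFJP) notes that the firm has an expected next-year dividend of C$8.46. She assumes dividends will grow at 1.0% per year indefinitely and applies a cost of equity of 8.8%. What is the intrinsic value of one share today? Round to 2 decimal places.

Gordon growth model: P₀ = D₁/(r − g), with D₁ = 8.46 given directly.
P₀ = 8.4600 / (0.088 − 0.01) = 8.4600 / 0.078 = 108.4615

C$108.46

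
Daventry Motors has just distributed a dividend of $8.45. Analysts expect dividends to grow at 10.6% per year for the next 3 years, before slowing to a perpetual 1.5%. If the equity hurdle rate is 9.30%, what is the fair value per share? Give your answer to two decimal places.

Two-stage DDM. Project D₁…D_3 at 0.106, terminal growth 0.015, discount at r = 0.093.
D_1 = 9.3457
D_2 = 10.3363
D_3 = 11.4320
Terminal value at t=3: TV = D_4/(r−g) = 11.6035/(0.093−0.015) = 148.7625
P₀ = 9.3457/(1+0.093)^1 + 10.3363/(1+0.093)^2 + 11.4320/(1+0.093)^3 + 148.7625/(1+0.093)^3 = 139.8865

$139.89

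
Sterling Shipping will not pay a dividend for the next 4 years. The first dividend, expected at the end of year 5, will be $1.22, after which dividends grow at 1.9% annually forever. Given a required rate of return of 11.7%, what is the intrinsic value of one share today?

$8.00

Deferred-dividend DDM. At t=4 the remaining stream is a growing perpetuity with first payment D_5 = 1.22.
V_4 = D_5/(r−g) = 1.22/(0.117−0.019) = 12.4490
P₀ = V_4/(1+r)^4 = 12.4490/(1+0.117)^4 = 7.9969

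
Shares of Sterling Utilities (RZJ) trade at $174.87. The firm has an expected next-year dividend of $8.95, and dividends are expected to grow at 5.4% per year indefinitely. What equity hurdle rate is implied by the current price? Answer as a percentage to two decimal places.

Rearranging the constant-growth DDM: r = D₁/P₀ + g.
r = 8.9500 / 174.87 + 0.054 = 0.05118 + 0.054 = 0.10518

10.52%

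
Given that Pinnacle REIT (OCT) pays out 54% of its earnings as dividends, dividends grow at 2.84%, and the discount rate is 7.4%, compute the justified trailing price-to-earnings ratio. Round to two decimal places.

Justified trailing P/E = b(1+g)/(r−g) = 0.54×(1+0.0284)/(0.074−0.0284) = 12.1784

12.18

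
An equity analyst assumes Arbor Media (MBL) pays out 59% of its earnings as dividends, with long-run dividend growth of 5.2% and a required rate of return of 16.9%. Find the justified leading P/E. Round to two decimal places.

5.04

Justified leading P/E = b/(r−g) = 0.59/(0.169−0.052) = 5.0427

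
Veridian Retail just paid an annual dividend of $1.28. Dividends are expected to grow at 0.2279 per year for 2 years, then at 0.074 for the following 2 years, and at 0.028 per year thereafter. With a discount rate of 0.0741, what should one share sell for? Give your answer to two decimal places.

Three-stage DDM. Project D₁…D_4; terminal Gordon value at t=4 with g = 0.028; discount at r = 0.0741.
D_1 = 1.5717
D_2 = 1.9299
D_3 = 2.0727
D_4 = 2.2261
TV_4 = 2.2884/(0.0741−0.028) = 49.6406
P₀ = Σ Dₜ/(1+r)ᵗ + TV_4/(1+r)^4 = 43.7769

$43.78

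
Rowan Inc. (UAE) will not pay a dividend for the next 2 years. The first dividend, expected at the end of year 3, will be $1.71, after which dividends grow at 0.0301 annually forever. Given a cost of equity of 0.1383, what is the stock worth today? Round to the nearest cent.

Deferred-dividend DDM. At t=2 the remaining stream is a growing perpetuity with first payment D_3 = 1.71.
V_2 = D_3/(r−g) = 1.71/(0.1383−0.0301) = 15.8041
P₀ = V_2/(1+r)^2 = 15.8041/(1+0.1383)^2 = 12.1971

$12.20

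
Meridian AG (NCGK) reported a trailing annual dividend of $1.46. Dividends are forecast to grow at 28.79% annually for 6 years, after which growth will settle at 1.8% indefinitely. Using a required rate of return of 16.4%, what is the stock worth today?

Two-stage DDM. Project D₁…D_6 at 0.2879, terminal growth 0.018, discount at r = 0.164.
D_1 = 1.8803
D_2 = 2.4217
D_3 = 3.1189
D_4 = 4.0168
D_5 = 5.1733
D_6 = 6.6626
Terminal value at t=6: TV = D_7/(r−g) = 6.7826/(0.164−0.018) = 46.4559
P₀ = 1.8803/(1+0.164)^1 + 2.4217/(1+0.164)^2 + 3.1189/(1+0.164)^3 + 4.0168/(1+0.164)^4 + 5.1733/(1+0.164)^5 + 6.6626/(1+0.164)^6 + 46.4559/(1+0.164)^6 = 31.3459

$31.35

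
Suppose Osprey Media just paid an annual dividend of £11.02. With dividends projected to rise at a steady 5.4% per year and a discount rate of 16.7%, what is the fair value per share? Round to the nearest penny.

£102.79

Gordon growth model: P₀ = D₁/(r − g). D₁ = 11.02 × (1 + 0.054) = 11.6151.
P₀ = 11.6151 / (0.167 − 0.054) = 11.6151 / 0.113 = 102.7883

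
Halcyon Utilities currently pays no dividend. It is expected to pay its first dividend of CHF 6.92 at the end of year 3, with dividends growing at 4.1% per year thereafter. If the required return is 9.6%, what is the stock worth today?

Deferred-dividend DDM. At t=2 the remaining stream is a growing perpetuity with first payment D_3 = 6.92.
V_2 = D_3/(r−g) = 6.92/(0.096−0.041) = 125.8182
P₀ = V_2/(1+r)^2 = 125.8182/(1+0.096)^2 = 104.7423

CHF 104.74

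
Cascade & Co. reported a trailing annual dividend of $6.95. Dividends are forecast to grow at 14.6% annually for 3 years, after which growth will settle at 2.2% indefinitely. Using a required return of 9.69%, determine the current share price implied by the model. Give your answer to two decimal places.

$130.92

Two-stage DDM. Project D₁…D_3 at 0.146, terminal growth 0.022, discount at r = 0.0969.
D_1 = 7.9647
D_2 = 9.1275
D_3 = 10.4602
Terminal value at t=3: TV = D_4/(r−g) = 10.6903/(0.0969−0.022) = 142.7275
P₀ = 7.9647/(1+0.0969)^1 + 9.1275/(1+0.0969)^2 + 10.4602/(1+0.0969)^3 + 142.7275/(1+0.0969)^3 = 130.9180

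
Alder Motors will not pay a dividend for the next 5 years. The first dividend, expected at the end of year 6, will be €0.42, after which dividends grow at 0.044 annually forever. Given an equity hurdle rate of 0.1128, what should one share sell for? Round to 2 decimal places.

Deferred-dividend DDM. At t=5 the remaining stream is a growing perpetuity with first payment D_6 = 0.42.
V_5 = D_6/(r−g) = 0.42/(0.1128−0.044) = 6.1047
P₀ = V_5/(1+r)^5 = 6.1047/(1+0.1128)^5 = 3.5775

€3.58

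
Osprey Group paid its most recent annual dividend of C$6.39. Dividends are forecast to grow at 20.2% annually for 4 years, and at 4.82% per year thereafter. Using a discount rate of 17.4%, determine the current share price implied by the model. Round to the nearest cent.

C$85.63

Two-stage DDM. Project D₁…D_4 at 0.202, terminal growth 0.0482, discount at r = 0.174.
D_1 = 7.6808
D_2 = 9.2323
D_3 = 11.0972
D_4 = 13.3389
Terminal value at t=4: TV = D_5/(r−g) = 13.9818/(0.174−0.0482) = 111.1430
P₀ = 7.6808/(1+0.174)^1 + 9.2323/(1+0.174)^2 + 11.0972/(1+0.174)^3 + 13.3389/(1+0.174)^4 + 111.1430/(1+0.174)^4 = 85.6281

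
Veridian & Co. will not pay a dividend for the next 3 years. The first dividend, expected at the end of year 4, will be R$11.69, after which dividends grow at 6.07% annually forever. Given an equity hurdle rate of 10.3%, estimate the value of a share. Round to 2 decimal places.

R$205.94

Deferred-dividend DDM. At t=3 the remaining stream is a growing perpetuity with first payment D_4 = 11.69.
V_3 = D_4/(r−g) = 11.69/(0.103−0.0607) = 276.3593
P₀ = V_3/(1+r)^3 = 276.3593/(1+0.103)^3 = 205.9433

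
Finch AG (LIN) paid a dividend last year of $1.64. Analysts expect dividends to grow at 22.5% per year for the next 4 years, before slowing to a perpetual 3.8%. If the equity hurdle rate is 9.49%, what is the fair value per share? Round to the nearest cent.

$55.63

Two-stage DDM. Project D₁…D_4 at 0.225, terminal growth 0.038, discount at r = 0.0949.
D_1 = 2.0090
D_2 = 2.4610
D_3 = 3.0148
D_4 = 3.6931
Terminal value at t=4: TV = D_5/(r−g) = 3.8334/(0.0949−0.038) = 67.3710
P₀ = 2.0090/(1+0.0949)^1 + 2.4610/(1+0.0949)^2 + 3.0148/(1+0.0949)^3 + 3.6931/(1+0.0949)^4 + 67.3710/(1+0.0949)^4 = 55.6330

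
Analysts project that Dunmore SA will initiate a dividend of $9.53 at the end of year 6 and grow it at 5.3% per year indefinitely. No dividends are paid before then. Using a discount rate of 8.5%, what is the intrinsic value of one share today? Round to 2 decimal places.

$198.06

Deferred-dividend DDM. At t=5 the remaining stream is a growing perpetuity with first payment D_6 = 9.53.
V_5 = D_6/(r−g) = 9.53/(0.085−0.053) = 297.8125
P₀ = V_5/(1+r)^5 = 297.8125/(1+0.085)^5 = 198.0588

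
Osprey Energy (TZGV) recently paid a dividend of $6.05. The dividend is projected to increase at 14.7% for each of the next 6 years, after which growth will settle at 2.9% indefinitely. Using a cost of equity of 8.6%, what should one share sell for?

$195.74

Two-stage DDM. Project D₁…D_6 at 0.147, terminal growth 0.029, discount at r = 0.086.
D_1 = 6.9394
D_2 = 7.9594
D_3 = 9.1295
D_4 = 10.4715
D_5 = 12.0108
D_6 = 13.7764
Terminal value at t=6: TV = D_7/(r−g) = 14.1759/(0.086−0.029) = 248.7004
P₀ = 6.9394/(1+0.086)^1 + 7.9594/(1+0.086)^2 + 9.1295/(1+0.086)^3 + 10.4715/(1+0.086)^4 + 12.0108/(1+0.086)^5 + 13.7764/(1+0.086)^6 + 248.7004/(1+0.086)^6 = 195.7426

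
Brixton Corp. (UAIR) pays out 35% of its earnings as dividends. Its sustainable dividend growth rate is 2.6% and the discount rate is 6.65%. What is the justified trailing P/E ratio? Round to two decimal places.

Justified trailing P/E = b(1+g)/(r−g) = 0.35×(1+0.026)/(0.0665−0.026) = 8.8667

8.87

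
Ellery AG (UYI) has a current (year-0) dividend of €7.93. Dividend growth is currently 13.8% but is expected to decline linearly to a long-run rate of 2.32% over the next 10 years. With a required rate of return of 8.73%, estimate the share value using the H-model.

H-model: P₀ = D₀[(1+g_L) + H(g_S−g_L)]/(r−g_L), with H = 10/2 = 5.
P₀ = 7.93 × [(1+0.0232) + 5×(0.138−0.0232)] / (0.0873−0.0232)
   = 7.93 × 1.5972 / 0.0641 = 197.5943

€197.59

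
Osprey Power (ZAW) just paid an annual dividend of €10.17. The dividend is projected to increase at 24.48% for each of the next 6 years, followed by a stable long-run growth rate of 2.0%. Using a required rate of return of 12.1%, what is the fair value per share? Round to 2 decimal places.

€282.02

Two-stage DDM. Project D₁…D_6 at 0.2448, terminal growth 0.02, discount at r = 0.121.
D_1 = 12.6596
D_2 = 15.7587
D_3 = 19.6164
D_4 = 24.4185
D_5 = 30.3962
D_6 = 37.8372
Terminal value at t=6: TV = D_7/(r−g) = 38.5939/(0.121−0.02) = 382.1178
P₀ = 12.6596/(1+0.121)^1 + 15.7587/(1+0.121)^2 + 19.6164/(1+0.121)^3 + 24.4185/(1+0.121)^4 + 30.3962/(1+0.121)^5 + 37.8372/(1+0.121)^6 + 382.1178/(1+0.121)^6 = 282.0186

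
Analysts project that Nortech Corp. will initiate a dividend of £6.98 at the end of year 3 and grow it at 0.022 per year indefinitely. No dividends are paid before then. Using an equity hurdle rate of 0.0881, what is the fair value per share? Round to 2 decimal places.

£89.19

Deferred-dividend DDM. At t=2 the remaining stream is a growing perpetuity with first payment D_3 = 6.98.
V_2 = D_3/(r−g) = 6.98/(0.0881−0.022) = 105.5976
P₀ = V_2/(1+r)^2 = 105.5976/(1+0.0881)^2 = 89.1900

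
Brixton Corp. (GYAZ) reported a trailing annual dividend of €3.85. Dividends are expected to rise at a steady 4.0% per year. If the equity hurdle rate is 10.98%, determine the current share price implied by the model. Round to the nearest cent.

Gordon growth model: P₀ = D₁/(r − g). D₁ = 3.85 × (1 + 0.04) = 4.0040.
P₀ = 4.0040 / (0.1098 − 0.04) = 4.0040 / 0.0698 = 57.3639

€57.36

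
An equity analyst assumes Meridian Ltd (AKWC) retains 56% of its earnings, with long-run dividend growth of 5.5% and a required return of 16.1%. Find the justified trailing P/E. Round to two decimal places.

4.38

Payout ratio b = 1 − 0.56 = 0.44.
Justified trailing P/E = b(1+g)/(r−g) = 0.44×(1+0.055)/(0.161−0.055) = 4.3792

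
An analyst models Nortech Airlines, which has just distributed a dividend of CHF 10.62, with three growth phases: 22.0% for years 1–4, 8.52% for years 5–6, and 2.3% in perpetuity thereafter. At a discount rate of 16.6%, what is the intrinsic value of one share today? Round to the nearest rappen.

Three-stage DDM. Project D₁…D_6; terminal Gordon value at t=6 with g = 0.023; discount at r = 0.166.
D_1 = 12.9564
D_2 = 15.8068
D_3 = 19.2843
D_4 = 23.5269
D_5 = 25.5313
D_6 = 27.7066
TV_6 = 28.3439/(0.166−0.023) = 198.2088
P₀ = Σ Dₜ/(1+r)ᵗ + TV_6/(1+r)^6 = 149.3767

CHF 149.38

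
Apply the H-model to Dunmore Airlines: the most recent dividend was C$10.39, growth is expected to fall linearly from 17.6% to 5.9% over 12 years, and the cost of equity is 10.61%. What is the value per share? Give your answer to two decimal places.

C$388.47

H-model: P₀ = D₀[(1+g_L) + H(g_S−g_L)]/(r−g_L), with H = 12/2 = 6.
P₀ = 10.39 × [(1+0.059) + 6×(0.176−0.059)] / (0.1061−0.059)
   = 10.39 × 1.7610 / 0.0471 = 388.4669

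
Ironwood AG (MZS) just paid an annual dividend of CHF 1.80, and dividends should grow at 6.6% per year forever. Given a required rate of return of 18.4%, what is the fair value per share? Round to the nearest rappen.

Gordon growth model: P₀ = D₁/(r − g). D₁ = 1.80 × (1 + 0.066) = 1.9188.
P₀ = 1.9188 / (0.184 − 0.066) = 1.9188 / 0.118 = 16.2610

CHF 16.26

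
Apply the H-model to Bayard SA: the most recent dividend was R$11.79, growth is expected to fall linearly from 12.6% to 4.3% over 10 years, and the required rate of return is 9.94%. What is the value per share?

H-model: P₀ = D₀[(1+g_L) + H(g_S−g_L)]/(r−g_L), with H = 10/2 = 5.
P₀ = 11.79 × [(1+0.043) + 5×(0.126−0.043)] / (0.0994−0.043)
   = 11.79 × 1.4580 / 0.0564 = 304.7840

R$304.78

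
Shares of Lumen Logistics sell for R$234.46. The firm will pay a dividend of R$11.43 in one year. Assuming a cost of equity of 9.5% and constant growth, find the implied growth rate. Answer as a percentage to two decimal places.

4.62%

From P₀ = D₁/(r − g), the implied growth is g = r − D₁/P₀.
g = 0.095 − 11.43/234.46 = 0.095 − 0.04875 = 0.04625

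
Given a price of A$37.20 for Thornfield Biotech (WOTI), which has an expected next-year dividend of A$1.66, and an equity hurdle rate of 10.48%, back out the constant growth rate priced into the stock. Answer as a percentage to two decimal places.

6.02%

From P₀ = D₁/(r − g), the implied growth is g = r − D₁/P₀.
g = 0.1048 − 1.66/37.20 = 0.1048 − 0.04462 = 0.06018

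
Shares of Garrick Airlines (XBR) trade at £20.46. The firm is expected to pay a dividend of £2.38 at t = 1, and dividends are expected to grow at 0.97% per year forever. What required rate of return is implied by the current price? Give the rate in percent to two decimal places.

Rearranging the constant-growth DDM: r = D₁/P₀ + g.
r = 2.3800 / 20.46 + 0.0097 = 0.11632 + 0.0097 = 0.12602

12.60%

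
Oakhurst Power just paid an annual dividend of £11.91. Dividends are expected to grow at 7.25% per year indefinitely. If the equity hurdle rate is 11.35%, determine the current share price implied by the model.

£311.55

Gordon growth model: P₀ = D₁/(r − g). D₁ = 11.91 × (1 + 0.0725) = 12.7735.
P₀ = 12.7735 / (0.1135 − 0.0725) = 12.7735 / 0.041 = 311.5482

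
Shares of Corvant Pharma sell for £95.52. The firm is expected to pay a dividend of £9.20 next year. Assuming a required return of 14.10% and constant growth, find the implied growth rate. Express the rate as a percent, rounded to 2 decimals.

From P₀ = D₁/(r − g), the implied growth is g = r − D₁/P₀.
g = 0.141 − 9.20/95.52 = 0.141 − 0.09631 = 0.04469

4.47%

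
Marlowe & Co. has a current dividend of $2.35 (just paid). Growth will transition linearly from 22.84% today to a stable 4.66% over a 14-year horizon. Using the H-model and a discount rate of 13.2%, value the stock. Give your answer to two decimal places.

$63.82

H-model: P₀ = D₀[(1+g_L) + H(g_S−g_L)]/(r−g_L), with H = 14/2 = 7.
P₀ = 2.35 × [(1+0.0466) + 7×(0.2284−0.0466)] / (0.132−0.0466)
   = 2.35 × 2.3192 / 0.0854 = 63.8187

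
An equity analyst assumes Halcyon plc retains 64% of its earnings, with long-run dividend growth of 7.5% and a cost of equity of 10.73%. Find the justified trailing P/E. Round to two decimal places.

Payout ratio b = 1 − 0.64 = 0.36.
Justified trailing P/E = b(1+g)/(r−g) = 0.36×(1+0.075)/(0.1073−0.075) = 11.9814

11.98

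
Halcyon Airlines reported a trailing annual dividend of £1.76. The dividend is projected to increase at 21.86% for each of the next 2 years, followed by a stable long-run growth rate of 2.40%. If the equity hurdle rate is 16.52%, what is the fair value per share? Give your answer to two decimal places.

£17.73

Two-stage DDM. Project D₁…D_2 at 0.2186, terminal growth 0.024, discount at r = 0.1652.
D_1 = 2.1447
D_2 = 2.6136
Terminal value at t=2: TV = D_3/(r−g) = 2.6763/(0.1652−0.024) = 18.9540
P₀ = 2.1447/(1+0.1652)^1 + 2.6136/(1+0.1652)^2 + 18.9540/(1+0.1652)^2 = 17.7261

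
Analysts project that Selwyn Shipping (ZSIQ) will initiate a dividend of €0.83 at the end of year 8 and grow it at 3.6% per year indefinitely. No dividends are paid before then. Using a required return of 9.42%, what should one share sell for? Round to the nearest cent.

€7.59

Deferred-dividend DDM. At t=7 the remaining stream is a growing perpetuity with first payment D_8 = 0.83.
V_7 = D_8/(r−g) = 0.83/(0.0942−0.036) = 14.2612
P₀ = V_7/(1+r)^7 = 14.2612/(1+0.0942)^7 = 7.5941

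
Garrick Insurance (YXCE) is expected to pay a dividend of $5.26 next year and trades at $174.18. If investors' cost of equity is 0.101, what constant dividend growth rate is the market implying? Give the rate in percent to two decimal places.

7.08%

From P₀ = D₁/(r − g), the implied growth is g = r − D₁/P₀.
g = 0.101 − 5.26/174.18 = 0.101 − 0.03020 = 0.07080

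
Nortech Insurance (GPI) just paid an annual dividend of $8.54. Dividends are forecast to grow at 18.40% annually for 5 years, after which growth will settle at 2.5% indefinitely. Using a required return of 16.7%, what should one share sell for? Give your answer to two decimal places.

Two-stage DDM. Project D₁…D_5 at 0.184, terminal growth 0.025, discount at r = 0.167.
D_1 = 10.1114
D_2 = 11.9719
D_3 = 14.1747
D_4 = 16.7828
D_5 = 19.8708
Terminal value at t=5: TV = D_6/(r−g) = 20.3676/(0.167−0.025) = 143.4339
P₀ = 10.1114/(1+0.167)^1 + 11.9719/(1+0.167)^2 + 14.1747/(1+0.167)^3 + 16.7828/(1+0.167)^4 + 19.8708/(1+0.167)^5 + 143.4339/(1+0.167)^5 = 110.8698

$110.87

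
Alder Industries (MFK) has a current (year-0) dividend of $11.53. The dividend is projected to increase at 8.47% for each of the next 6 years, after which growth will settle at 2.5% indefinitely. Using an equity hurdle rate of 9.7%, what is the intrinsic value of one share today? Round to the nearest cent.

$219.92

Two-stage DDM. Project D₁…D_6 at 0.0847, terminal growth 0.025, discount at r = 0.097.
D_1 = 12.5066
D_2 = 13.5659
D_3 = 14.7149
D_4 = 15.9613
D_5 = 17.3132
D_6 = 18.7796
Terminal value at t=6: TV = D_7/(r−g) = 19.2491/(0.097−0.025) = 267.3490
P₀ = 12.5066/(1+0.097)^1 + 13.5659/(1+0.097)^2 + 14.7149/(1+0.097)^3 + 15.9613/(1+0.097)^4 + 17.3132/(1+0.097)^5 + 18.7796/(1+0.097)^6 + 267.3490/(1+0.097)^6 = 219.9200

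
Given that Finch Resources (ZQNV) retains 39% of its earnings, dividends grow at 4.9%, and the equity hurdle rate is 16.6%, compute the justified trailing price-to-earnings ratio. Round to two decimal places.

5.47

Payout ratio b = 1 − 0.39 = 0.61.
Justified trailing P/E = b(1+g)/(r−g) = 0.61×(1+0.049)/(0.166−0.049) = 5.4691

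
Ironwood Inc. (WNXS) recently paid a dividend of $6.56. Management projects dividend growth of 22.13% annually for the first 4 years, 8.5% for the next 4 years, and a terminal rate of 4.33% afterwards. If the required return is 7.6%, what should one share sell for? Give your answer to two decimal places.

$440.00

Three-stage DDM. Project D₁…D_8; terminal Gordon value at t=8 with g = 0.0433; discount at r = 0.076.
D_1 = 8.0117
D_2 = 9.7847
D_3 = 11.9501
D_4 = 14.5946
D_5 = 15.8352
D_6 = 17.1812
D_7 = 18.6416
D_8 = 20.2261
TV_8 = 21.1019/(0.076−0.0433) = 645.3178
P₀ = Σ Dₜ/(1+r)ᵗ + TV_8/(1+r)^8 = 439.9973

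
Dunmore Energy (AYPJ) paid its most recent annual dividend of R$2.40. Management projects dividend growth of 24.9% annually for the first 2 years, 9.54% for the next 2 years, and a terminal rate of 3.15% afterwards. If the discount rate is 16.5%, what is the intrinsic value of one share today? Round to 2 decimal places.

R$29.21

Three-stage DDM. Project D₁…D_4; terminal Gordon value at t=4 with g = 0.0315; discount at r = 0.165.
D_1 = 2.9976
D_2 = 3.7440
D_3 = 4.1012
D_4 = 4.4924
TV_4 = 4.6339/(0.165−0.0315) = 34.7112
P₀ = Σ Dₜ/(1+r)ᵗ + TV_4/(1+r)^4 = 29.2079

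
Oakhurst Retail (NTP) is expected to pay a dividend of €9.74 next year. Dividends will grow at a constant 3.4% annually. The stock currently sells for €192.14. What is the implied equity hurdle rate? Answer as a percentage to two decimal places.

8.47%

Rearranging the constant-growth DDM: r = D₁/P₀ + g.
r = 9.7400 / 192.14 + 0.034 = 0.05069 + 0.034 = 0.08469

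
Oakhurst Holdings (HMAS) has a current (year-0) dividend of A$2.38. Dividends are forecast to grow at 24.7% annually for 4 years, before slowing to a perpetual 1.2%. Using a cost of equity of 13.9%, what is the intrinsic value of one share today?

Two-stage DDM. Project D₁…D_4 at 0.247, terminal growth 0.012, discount at r = 0.139.
D_1 = 2.9679
D_2 = 3.7009
D_3 = 4.6150
D_4 = 5.7550
Terminal value at t=4: TV = D_5/(r−g) = 5.8240/(0.139−0.012) = 45.8585
P₀ = 2.9679/(1+0.139)^1 + 3.7009/(1+0.139)^2 + 4.6150/(1+0.139)^3 + 5.7550/(1+0.139)^4 + 45.8585/(1+0.139)^4 = 39.2484

A$39.25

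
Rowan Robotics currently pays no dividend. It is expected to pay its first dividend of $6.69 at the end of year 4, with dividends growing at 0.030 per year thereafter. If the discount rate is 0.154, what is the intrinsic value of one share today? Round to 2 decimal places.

Deferred-dividend DDM. At t=3 the remaining stream is a growing perpetuity with first payment D_4 = 6.69.
V_3 = D_4/(r−g) = 6.69/(0.154−0.03) = 53.9516
P₀ = V_3/(1+r)^3 = 53.9516/(1+0.154)^3 = 35.1065

$35.11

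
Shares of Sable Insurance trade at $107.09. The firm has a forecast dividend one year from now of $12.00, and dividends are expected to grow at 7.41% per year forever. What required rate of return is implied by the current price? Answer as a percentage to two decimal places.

18.62%

Rearranging the constant-growth DDM: r = D₁/P₀ + g.
r = 12.0000 / 107.09 + 0.0741 = 0.11206 + 0.0741 = 0.18616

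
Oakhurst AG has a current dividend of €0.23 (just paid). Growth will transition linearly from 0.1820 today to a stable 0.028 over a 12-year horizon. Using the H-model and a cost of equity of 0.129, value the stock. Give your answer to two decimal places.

€4.45

H-model: P₀ = D₀[(1+g_L) + H(g_S−g_L)]/(r−g_L), with H = 12/2 = 6.
P₀ = 0.23 × [(1+0.028) + 6×(0.182−0.028)] / (0.129−0.028)
   = 0.23 × 1.9520 / 0.101 = 4.4451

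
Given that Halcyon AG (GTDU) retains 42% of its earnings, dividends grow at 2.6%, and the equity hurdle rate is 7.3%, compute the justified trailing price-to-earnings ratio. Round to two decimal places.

12.66

Payout ratio b = 1 − 0.42 = 0.58.
Justified trailing P/E = b(1+g)/(r−g) = 0.58×(1+0.026)/(0.073−0.026) = 12.6613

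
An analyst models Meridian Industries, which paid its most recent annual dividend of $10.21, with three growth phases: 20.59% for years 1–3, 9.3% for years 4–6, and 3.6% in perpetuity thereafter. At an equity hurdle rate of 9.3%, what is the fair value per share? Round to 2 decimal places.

Three-stage DDM. Project D₁…D_6; terminal Gordon value at t=6 with g = 0.036; discount at r = 0.093.
D_1 = 12.3122
D_2 = 14.8473
D_3 = 17.9044
D_4 = 19.5695
D_5 = 21.3895
D_6 = 23.3787
TV_6 = 24.2203/(0.093−0.036) = 424.9179
P₀ = Σ Dₜ/(1+r)ᵗ + TV_6/(1+r)^6 = 327.7613

$327.76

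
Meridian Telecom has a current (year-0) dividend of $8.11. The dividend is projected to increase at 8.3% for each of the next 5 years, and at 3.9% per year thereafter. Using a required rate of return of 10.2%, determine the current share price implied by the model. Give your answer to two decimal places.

$161.11

Two-stage DDM. Project D₁…D_5 at 0.083, terminal growth 0.039, discount at r = 0.102.
D_1 = 8.7831
D_2 = 9.5121
D_3 = 10.3016
D_4 = 11.1567
D_5 = 12.0827
Terminal value at t=5: TV = D_6/(r−g) = 12.5539/(0.102−0.039) = 199.2683
P₀ = 8.7831/(1+0.102)^1 + 9.5121/(1+0.102)^2 + 10.3016/(1+0.102)^3 + 11.1567/(1+0.102)^4 + 12.0827/(1+0.102)^5 + 199.2683/(1+0.102)^5 = 161.1114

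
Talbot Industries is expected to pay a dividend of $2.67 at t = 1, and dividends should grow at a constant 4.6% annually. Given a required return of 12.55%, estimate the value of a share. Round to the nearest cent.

Gordon growth model: P₀ = D₁/(r − g), with D₁ = 2.67 given directly.
P₀ = 2.6700 / (0.1255 − 0.046) = 2.6700 / 0.0795 = 33.5849

$33.58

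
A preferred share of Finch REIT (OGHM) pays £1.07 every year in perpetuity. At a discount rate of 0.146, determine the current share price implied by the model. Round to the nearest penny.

£7.33

Zero-growth DDM (perpetuity): P₀ = D/r = 1.07 / 0.146 = 7.3288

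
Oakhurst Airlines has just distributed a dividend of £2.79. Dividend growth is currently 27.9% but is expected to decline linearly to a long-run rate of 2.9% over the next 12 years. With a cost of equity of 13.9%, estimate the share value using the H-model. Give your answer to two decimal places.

£64.14

H-model: P₀ = D₀[(1+g_L) + H(g_S−g_L)]/(r−g_L), with H = 12/2 = 6.
P₀ = 2.79 × [(1+0.029) + 6×(0.279−0.029)] / (0.139−0.029)
   = 2.79 × 2.5290 / 0.11 = 64.1446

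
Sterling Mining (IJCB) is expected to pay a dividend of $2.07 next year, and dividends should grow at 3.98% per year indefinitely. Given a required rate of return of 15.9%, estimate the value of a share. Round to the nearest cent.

$17.37

Gordon growth model: P₀ = D₁/(r − g), with D₁ = 2.07 given directly.
P₀ = 2.0700 / (0.159 − 0.0398) = 2.0700 / 0.1192 = 17.3658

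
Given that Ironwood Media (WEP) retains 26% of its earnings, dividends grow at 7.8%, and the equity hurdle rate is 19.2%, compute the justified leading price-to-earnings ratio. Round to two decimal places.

Payout ratio b = 1 − 0.26 = 0.74.
Justified leading P/E = b/(r−g) = 0.74/(0.192−0.078) = 6.4912

6.49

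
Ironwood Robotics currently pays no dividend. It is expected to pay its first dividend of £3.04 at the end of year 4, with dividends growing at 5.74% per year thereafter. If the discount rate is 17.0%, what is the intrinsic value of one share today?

Deferred-dividend DDM. At t=3 the remaining stream is a growing perpetuity with first payment D_4 = 3.04.
V_3 = D_4/(r−g) = 3.04/(0.17−0.0574) = 26.9982
P₀ = V_3/(1+r)^3 = 26.9982/(1+0.17)^3 = 16.8569

£16.86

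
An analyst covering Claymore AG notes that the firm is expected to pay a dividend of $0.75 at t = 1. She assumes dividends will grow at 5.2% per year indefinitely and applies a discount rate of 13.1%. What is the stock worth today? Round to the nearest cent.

Gordon growth model: P₀ = D₁/(r − g), with D₁ = 0.75 given directly.
P₀ = 0.7500 / (0.131 − 0.052) = 0.7500 / 0.079 = 9.4937

$9.49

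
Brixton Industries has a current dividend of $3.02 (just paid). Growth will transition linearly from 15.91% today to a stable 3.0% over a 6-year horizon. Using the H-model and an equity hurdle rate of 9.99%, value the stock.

$61.23

H-model: P₀ = D₀[(1+g_L) + H(g_S−g_L)]/(r−g_L), with H = 6/2 = 3.
P₀ = 3.02 × [(1+0.03) + 3×(0.1591−0.03)] / (0.0999−0.03)
   = 3.02 × 1.4173 / 0.0699 = 61.2338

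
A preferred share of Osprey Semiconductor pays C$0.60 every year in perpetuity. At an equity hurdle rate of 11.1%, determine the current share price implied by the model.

Zero-growth DDM (perpetuity): P₀ = D/r = 0.60 / 0.111 = 5.4054

C$5.41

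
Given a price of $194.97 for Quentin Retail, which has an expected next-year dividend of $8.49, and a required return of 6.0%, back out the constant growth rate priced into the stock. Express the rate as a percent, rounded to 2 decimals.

From P₀ = D₁/(r − g), the implied growth is g = r − D₁/P₀.
g = 0.06 − 8.49/194.97 = 0.06 − 0.04355 = 0.01645

1.65%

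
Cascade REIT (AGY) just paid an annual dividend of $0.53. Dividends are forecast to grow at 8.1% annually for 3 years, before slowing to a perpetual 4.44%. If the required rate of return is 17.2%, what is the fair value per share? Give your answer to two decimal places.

$4.76

Two-stage DDM. Project D₁…D_3 at 0.081, terminal growth 0.0444, discount at r = 0.172.
D_1 = 0.5729
D_2 = 0.6193
D_3 = 0.6695
Terminal value at t=3: TV = D_4/(r−g) = 0.6992/(0.172−0.0444) = 5.4799
P₀ = 0.5729/(1+0.172)^1 + 0.6193/(1+0.172)^2 + 0.6695/(1+0.172)^3 + 5.4799/(1+0.172)^3 = 4.7596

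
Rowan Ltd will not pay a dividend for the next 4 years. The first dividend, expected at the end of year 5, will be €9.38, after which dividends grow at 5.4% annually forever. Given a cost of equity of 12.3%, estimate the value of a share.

€85.47

Deferred-dividend DDM. At t=4 the remaining stream is a growing perpetuity with first payment D_5 = 9.38.
V_4 = D_5/(r−g) = 9.38/(0.123−0.054) = 135.9420
P₀ = V_4/(1+r)^4 = 135.9420/(1+0.123)^4 = 85.4741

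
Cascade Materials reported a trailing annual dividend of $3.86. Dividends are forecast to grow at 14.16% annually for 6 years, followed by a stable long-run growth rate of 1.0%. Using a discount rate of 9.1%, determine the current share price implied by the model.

Two-stage DDM. Project D₁…D_6 at 0.1416, terminal growth 0.01, discount at r = 0.091.
D_1 = 4.4066
D_2 = 5.0305
D_3 = 5.7429
D_4 = 6.5561
D_5 = 7.4844
D_6 = 8.5442
Terminal value at t=6: TV = D_7/(r−g) = 8.6296/(0.091−0.01) = 106.5387
P₀ = 4.4066/(1+0.091)^1 + 5.0305/(1+0.091)^2 + 5.7429/(1+0.091)^3 + 6.5561/(1+0.091)^4 + 7.4844/(1+0.091)^5 + 8.5442/(1+0.091)^6 + 106.5387/(1+0.091)^6 = 90.4010

$90.40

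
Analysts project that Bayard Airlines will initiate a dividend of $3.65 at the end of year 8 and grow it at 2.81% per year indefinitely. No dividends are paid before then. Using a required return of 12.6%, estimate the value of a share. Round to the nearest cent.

$16.25

Deferred-dividend DDM. At t=7 the remaining stream is a growing perpetuity with first payment D_8 = 3.65.
V_7 = D_8/(r−g) = 3.65/(0.126−0.0281) = 37.2829
P₀ = V_7/(1+r)^7 = 37.2829/(1+0.126)^7 = 16.2458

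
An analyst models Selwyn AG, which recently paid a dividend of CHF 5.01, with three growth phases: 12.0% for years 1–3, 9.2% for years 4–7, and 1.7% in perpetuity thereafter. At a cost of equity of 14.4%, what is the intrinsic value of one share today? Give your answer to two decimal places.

Three-stage DDM. Project D₁…D_7; terminal Gordon value at t=7 with g = 0.017; discount at r = 0.144.
D_1 = 5.6112
D_2 = 6.2845
D_3 = 7.0387
D_4 = 7.6862
D_5 = 8.3934
D_6 = 9.1656
D_7 = 10.0088
TV_7 = 10.1790/(0.144−0.017) = 80.1493
P₀ = Σ Dₜ/(1+r)ᵗ + TV_7/(1+r)^7 = 62.4260

CHF 62.43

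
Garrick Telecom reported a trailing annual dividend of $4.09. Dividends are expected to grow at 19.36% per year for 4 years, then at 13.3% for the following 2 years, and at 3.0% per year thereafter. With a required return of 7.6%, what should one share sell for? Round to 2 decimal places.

Three-stage DDM. Project D₁…D_6; terminal Gordon value at t=6 with g = 0.03; discount at r = 0.076.
D_1 = 4.8818
D_2 = 5.8269
D_3 = 6.9550
D_4 = 8.3015
D_5 = 9.4056
D_6 = 10.6566
TV_6 = 10.9763/(0.076−0.03) = 238.6150
P₀ = Σ Dₜ/(1+r)ᵗ + TV_6/(1+r)^6 = 188.4870

$188.49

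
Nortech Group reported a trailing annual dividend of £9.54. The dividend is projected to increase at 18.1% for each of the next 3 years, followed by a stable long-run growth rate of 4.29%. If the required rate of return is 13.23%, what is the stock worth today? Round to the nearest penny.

Two-stage DDM. Project D₁…D_3 at 0.181, terminal growth 0.0429, discount at r = 0.1323.
D_1 = 11.2667
D_2 = 13.3060
D_3 = 15.7144
Terminal value at t=3: TV = D_4/(r−g) = 16.3886/(0.1323−0.0429) = 183.3172
P₀ = 11.2667/(1+0.1323)^1 + 13.3060/(1+0.1323)^2 + 15.7144/(1+0.1323)^3 + 183.3172/(1+0.1323)^3 = 157.4286

£157.43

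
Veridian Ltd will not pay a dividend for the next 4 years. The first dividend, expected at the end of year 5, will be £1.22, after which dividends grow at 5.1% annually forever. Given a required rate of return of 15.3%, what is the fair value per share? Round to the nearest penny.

Deferred-dividend DDM. At t=4 the remaining stream is a growing perpetuity with first payment D_5 = 1.22.
V_4 = D_5/(r−g) = 1.22/(0.153−0.051) = 11.9608
P₀ = V_4/(1+r)^4 = 11.9608/(1+0.153)^4 = 6.7677

£6.77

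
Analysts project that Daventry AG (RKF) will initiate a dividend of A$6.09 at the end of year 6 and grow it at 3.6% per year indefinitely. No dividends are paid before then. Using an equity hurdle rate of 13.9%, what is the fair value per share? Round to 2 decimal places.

A$30.84

Deferred-dividend DDM. At t=5 the remaining stream is a growing perpetuity with first payment D_6 = 6.09.
V_5 = D_6/(r−g) = 6.09/(0.139−0.036) = 59.1262
P₀ = V_5/(1+r)^5 = 59.1262/(1+0.139)^5 = 30.8433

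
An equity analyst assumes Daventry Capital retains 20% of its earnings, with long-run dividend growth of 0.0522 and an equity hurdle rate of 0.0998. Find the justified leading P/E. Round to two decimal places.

Payout ratio b = 1 − 0.20 = 0.80.
Justified leading P/E = b/(r−g) = 0.80/(0.0998−0.0522) = 16.8067

16.81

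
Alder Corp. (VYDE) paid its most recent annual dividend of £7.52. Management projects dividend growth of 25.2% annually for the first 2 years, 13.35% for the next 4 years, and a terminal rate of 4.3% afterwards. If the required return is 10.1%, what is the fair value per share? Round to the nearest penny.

£256.58

Three-stage DDM. Project D₁…D_6; terminal Gordon value at t=6 with g = 0.043; discount at r = 0.101.
D_1 = 9.4150
D_2 = 11.7876
D_3 = 13.3613
D_4 = 15.1450
D_5 = 17.1669
D_6 = 19.4586
TV_6 = 20.2954/(0.101−0.043) = 349.9201
P₀ = Σ Dₜ/(1+r)ᵗ + TV_6/(1+r)^6 = 256.5754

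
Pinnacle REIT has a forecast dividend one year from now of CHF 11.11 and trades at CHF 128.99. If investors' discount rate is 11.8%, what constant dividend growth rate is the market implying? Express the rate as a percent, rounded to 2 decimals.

From P₀ = D₁/(r − g), the implied growth is g = r − D₁/P₀.
g = 0.118 − 11.11/128.99 = 0.118 − 0.08613 = 0.03187

3.19%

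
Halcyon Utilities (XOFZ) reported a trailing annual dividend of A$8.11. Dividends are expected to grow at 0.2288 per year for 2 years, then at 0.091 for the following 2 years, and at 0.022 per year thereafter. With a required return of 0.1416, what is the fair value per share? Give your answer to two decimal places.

A$109.02

Three-stage DDM. Project D₁…D_4; terminal Gordon value at t=4 with g = 0.022; discount at r = 0.1416.
D_1 = 9.9656
D_2 = 12.2457
D_3 = 13.3600
D_4 = 14.5758
TV_4 = 14.8965/(0.1416−0.022) = 124.5525
P₀ = Σ Dₜ/(1+r)ᵗ + TV_4/(1+r)^4 = 109.0198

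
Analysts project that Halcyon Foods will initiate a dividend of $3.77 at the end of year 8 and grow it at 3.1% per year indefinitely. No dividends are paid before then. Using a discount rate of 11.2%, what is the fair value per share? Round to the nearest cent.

$22.14

Deferred-dividend DDM. At t=7 the remaining stream is a growing perpetuity with first payment D_8 = 3.77.
V_7 = D_8/(r−g) = 3.77/(0.112−0.031) = 46.5432
P₀ = V_7/(1+r)^7 = 46.5432/(1+0.112)^7 = 22.1372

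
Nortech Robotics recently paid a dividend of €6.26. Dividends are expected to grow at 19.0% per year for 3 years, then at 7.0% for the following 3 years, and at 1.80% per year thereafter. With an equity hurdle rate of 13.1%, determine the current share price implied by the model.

Three-stage DDM. Project D₁…D_6; terminal Gordon value at t=6 with g = 0.018; discount at r = 0.131.
D_1 = 7.4494
D_2 = 8.8648
D_3 = 10.5491
D_4 = 11.2875
D_5 = 12.0777
D_6 = 12.9231
TV_6 = 13.1557/(0.131−0.018) = 116.4222
P₀ = Σ Dₜ/(1+r)ᵗ + TV_6/(1+r)^6 = 96.0312

€96.03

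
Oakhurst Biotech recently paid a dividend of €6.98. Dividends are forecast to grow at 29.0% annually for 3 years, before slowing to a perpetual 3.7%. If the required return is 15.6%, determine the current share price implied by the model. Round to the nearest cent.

Two-stage DDM. Project D₁…D_3 at 0.29, terminal growth 0.037, discount at r = 0.156.
D_1 = 9.0042
D_2 = 11.6154
D_3 = 14.9839
Terminal value at t=3: TV = D_4/(r−g) = 15.5383/(0.156−0.037) = 130.5739
P₀ = 9.0042/(1+0.156)^1 + 11.6154/(1+0.156)^2 + 14.9839/(1+0.156)^3 + 130.5739/(1+0.156)^3 = 110.7052

€110.71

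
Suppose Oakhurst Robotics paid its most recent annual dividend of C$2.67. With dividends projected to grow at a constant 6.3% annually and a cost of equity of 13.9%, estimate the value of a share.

Gordon growth model: P₀ = D₁/(r − g). D₁ = 2.67 × (1 + 0.063) = 2.8382.
P₀ = 2.8382 / (0.139 − 0.063) = 2.8382 / 0.076 = 37.3449

C$37.34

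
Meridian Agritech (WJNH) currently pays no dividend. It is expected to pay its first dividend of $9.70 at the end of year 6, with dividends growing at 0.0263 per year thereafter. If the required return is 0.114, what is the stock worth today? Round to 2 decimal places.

Deferred-dividend DDM. At t=5 the remaining stream is a growing perpetuity with first payment D_6 = 9.70.
V_5 = D_6/(r−g) = 9.70/(0.114−0.0263) = 110.6043
P₀ = V_5/(1+r)^5 = 110.6043/(1+0.114)^5 = 64.4683

$64.47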